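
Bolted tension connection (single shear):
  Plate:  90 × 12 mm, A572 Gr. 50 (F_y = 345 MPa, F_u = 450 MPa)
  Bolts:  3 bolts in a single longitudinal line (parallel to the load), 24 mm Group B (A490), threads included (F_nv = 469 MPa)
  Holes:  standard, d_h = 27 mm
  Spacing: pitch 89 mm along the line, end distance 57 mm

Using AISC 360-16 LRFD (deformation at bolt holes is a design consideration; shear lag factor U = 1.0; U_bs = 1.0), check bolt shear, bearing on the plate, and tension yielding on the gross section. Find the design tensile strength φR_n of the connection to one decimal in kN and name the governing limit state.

335.3 kN (gross-section yield governs)

Bolt shear: A_b = π(24)²/4 = 452.39 mm². φR_n = 0.75 × 469 × 452.39 × 3 × 1 = 477.4 kN.
Bearing (12 mm plate, F_u = 450 MPa): end bolts L_c = 57 − 27/2 = 43.5, R_n = min(1.2×43.5×12×450, 2.4×24×12×450) = 281.88 kN/bolt; interior L_c = 89 − 27 = 62, R_n = 311.04 kN/bolt. φR_n = 0.75 × (1×281.88 + 2×311.04) = 678.0 kN.
Tension yield (gross): A_g = 90×12 = 1080 mm². φR_n = 0.90 × 345 × 1080 = 335.3 kN.
Governing: min(477.4, 678.0, 335.3) = 335.3 kN → gross-section yield.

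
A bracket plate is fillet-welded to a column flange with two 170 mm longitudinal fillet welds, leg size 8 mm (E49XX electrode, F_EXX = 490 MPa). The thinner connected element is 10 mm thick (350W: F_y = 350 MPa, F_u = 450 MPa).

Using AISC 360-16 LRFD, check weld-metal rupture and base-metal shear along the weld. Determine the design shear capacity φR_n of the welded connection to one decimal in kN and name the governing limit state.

424.0 kN (weld metal governs)

Weld metal: throat = 0.707×8 = 5.656 mm, L = 2×170 = 340 mm. φR_n = 0.75 × 0.6 × 490 × 5.656 × 340 = 424.0 kN.
Base metal shear (10 mm plate): yield φR_n = 1.0×0.6×350×10×340 = 714.0 kN; rupture φR_n = 0.75×0.6×450×10×340 = 688.5 kN; take 688.5 kN (rupture).
Governing: min(424.0, 688.5) = 424.0 kN → weld metal.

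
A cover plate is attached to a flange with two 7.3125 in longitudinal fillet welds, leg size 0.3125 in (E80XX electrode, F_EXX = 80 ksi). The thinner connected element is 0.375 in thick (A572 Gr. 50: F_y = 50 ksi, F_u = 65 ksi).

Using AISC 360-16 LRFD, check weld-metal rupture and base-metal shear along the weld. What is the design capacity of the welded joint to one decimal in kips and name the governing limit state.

Weld metal: throat = 0.707×0.3125 = 0.22094 in, L = 2×7.3125 = 14.625 in. φR_n = 0.75 × 0.6 × 80 × 0.22094 × 14.625 = 116.3 kips.
Base metal shear (0.375 in plate): yield φR_n = 1.0×0.6×50×0.375×14.625 = 164.5 kips; rupture φR_n = 0.75×0.6×65×0.375×14.625 = 160.4 kips; take 160.4 kips (rupture).
Governing: min(116.3, 160.4) = 116.3 kips → weld metal.

116.3 kips (weld metal governs)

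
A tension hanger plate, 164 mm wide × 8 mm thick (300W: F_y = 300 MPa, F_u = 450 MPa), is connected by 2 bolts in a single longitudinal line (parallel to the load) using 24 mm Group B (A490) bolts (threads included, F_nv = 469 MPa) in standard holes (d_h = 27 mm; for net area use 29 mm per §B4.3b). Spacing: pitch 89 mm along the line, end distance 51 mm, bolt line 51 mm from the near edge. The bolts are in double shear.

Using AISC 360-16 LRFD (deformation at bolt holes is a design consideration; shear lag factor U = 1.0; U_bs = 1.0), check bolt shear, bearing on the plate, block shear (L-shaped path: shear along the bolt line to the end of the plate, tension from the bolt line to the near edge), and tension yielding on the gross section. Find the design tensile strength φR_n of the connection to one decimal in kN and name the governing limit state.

Bolt shear: A_b = π(24)²/4 = 452.39 mm². φR_n = 0.75 × 469 × 452.39 × 2 × 2 = 636.5 kN.
Bearing (8 mm plate, F_u = 450 MPa): end bolts L_c = 51 − 27/2 = 37.5, R_n = min(1.2×37.5×8×450, 2.4×24×8×450) = 162 kN/bolt; interior L_c = 89 − 27 = 62, R_n = 207.36 kN/bolt. φR_n = 0.75 × (1×162 + 1×207.36) = 277.0 kN.
Block shear: shear path 1×[51+1×89] = 1×140 mm, A_gv = 1120, A_nv = 1×(140 − 1.5×29)×8 = 772 mm²; tension to near edge: (51 − 0.5×29)×8 = 292 mm². R_n = min(0.6×450×772, 0.6×300×1120) + 1.0×450×292 = min(208.44, 201.6) + 131.4 = 333 kN. φR_n = 0.75 × 333 = 249.8 kN.
Tension yield (gross): A_g = 164×8 = 1312 mm². φR_n = 0.90 × 300 × 1312 = 354.2 kN.
Governing: min(636.5, 277.0, 249.8, 354.2) = 249.8 kN → block shear.

249.8 kN (block shear governs)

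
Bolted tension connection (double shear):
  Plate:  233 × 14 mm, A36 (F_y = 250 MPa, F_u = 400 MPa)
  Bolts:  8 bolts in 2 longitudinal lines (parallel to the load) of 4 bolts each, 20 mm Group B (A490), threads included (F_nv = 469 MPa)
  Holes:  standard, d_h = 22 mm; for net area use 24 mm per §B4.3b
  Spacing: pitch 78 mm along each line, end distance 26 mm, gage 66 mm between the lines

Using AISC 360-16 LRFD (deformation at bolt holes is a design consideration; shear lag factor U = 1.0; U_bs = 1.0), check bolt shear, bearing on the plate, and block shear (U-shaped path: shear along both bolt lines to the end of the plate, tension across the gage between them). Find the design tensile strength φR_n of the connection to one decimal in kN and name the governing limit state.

Bolt shear: A_b = π(20)²/4 = 314.16 mm². φR_n = 0.75 × 469 × 314.16 × 8 × 2 = 1768.1 kN.
Bearing (14 mm plate, F_u = 400 MPa): end bolts L_c = 26 − 22/2 = 15, R_n = min(1.2×15×14×400, 2.4×20×14×400) = 100.8 kN/bolt; interior L_c = 78 − 22 = 56, R_n = 268.8 kN/bolt. φR_n = 0.75 × (2×100.8 + 6×268.8) = 1360.8 kN.
Block shear: shear path 2×[26+3×78] = 2×260 mm, A_gv = 7280, A_nv = 2×(260 − 3.5×24)×14 = 4928 mm²; tension across gage: (66 − 1×24)×14 = 588 mm². R_n = min(0.6×400×4928, 0.6×250×7280) + 1.0×400×588 = min(1182.7, 1092) + 235.2 = 1327.2 kN. φR_n = 0.75 × 1327.2 = 995.4 kN.
Governing: min(1768.1, 1360.8, 995.4) = 995.4 kN → block shear.

995.4 kN (block shear governs)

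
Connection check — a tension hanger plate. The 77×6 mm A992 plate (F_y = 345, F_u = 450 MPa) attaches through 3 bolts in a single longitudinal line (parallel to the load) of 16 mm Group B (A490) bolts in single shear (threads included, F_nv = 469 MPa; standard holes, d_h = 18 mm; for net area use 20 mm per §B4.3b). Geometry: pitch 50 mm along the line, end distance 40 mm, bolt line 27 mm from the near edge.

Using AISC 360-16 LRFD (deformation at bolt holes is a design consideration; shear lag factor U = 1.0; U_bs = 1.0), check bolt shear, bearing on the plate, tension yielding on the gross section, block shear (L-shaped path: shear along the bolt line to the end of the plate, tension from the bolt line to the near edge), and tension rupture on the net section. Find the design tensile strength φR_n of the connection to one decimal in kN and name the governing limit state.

Bolt shear: A_b = π(16)²/4 = 201.06 mm². φR_n = 0.75 × 469 × 201.06 × 3 × 1 = 212.2 kN.
Bearing (6 mm plate, F_u = 450 MPa): end bolts L_c = 40 − 18/2 = 31, R_n = min(1.2×31×6×450, 2.4×16×6×450) = 100.44 kN/bolt; interior L_c = 50 − 18 = 32, R_n = 103.68 kN/bolt. φR_n = 0.75 × (1×100.44 + 2×103.68) = 230.9 kN.
Tension yield (gross): A_g = 77×6 = 462 mm². φR_n = 0.90 × 345 × 462 = 143.5 kN.
Block shear: shear path 1×[40+2×50] = 1×140 mm, A_gv = 840, A_nv = 1×(140 − 2.5×20)×6 = 540 mm²; tension to near edge: (27 − 0.5×20)×6 = 102 mm². R_n = min(0.6×450×540, 0.6×345×840) + 1.0×450×102 = min(145.8, 173.88) + 45.9 = 191.7 kN. φR_n = 0.75 × 191.7 = 143.8 kN.
Tension rupture (net): A_n = (77 − 1×20)×6 = 342 mm² (U = 1.0, A_e = A_n). φR_n = 0.75 × 450 × 342 = 115.4 kN.
Governing: min(212.2, 230.9, 143.5, 143.8, 115.4) = 115.4 kN → net-section rupture.

115.4 kN (net-section rupture governs)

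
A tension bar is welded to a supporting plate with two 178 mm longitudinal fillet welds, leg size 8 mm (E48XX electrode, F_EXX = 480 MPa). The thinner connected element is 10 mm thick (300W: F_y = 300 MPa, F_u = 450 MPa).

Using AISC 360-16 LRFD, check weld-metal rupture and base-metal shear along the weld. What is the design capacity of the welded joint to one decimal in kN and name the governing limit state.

434.9 kN (weld metal governs)

Weld metal: throat = 0.707×8 = 5.656 mm, L = 2×178 = 356 mm. φR_n = 0.75 × 0.6 × 480 × 5.656 × 356 = 434.9 kN.
Base metal shear (10 mm plate): yield φR_n = 1.0×0.6×300×10×356 = 640.8 kN; rupture φR_n = 0.75×0.6×450×10×356 = 720.9 kN; take 640.8 kN (yield).
Governing: min(434.9, 640.8) = 434.9 kN → weld metal.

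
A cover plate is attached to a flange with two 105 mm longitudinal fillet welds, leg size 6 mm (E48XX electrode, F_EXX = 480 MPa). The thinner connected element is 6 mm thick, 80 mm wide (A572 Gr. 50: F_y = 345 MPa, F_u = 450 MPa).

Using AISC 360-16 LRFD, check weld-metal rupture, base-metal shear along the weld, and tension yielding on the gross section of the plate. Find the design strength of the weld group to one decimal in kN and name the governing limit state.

Weld metal: throat = 0.707×6 = 4.242 mm, L = 2×105 = 210 mm. φR_n = 0.75 × 0.6 × 480 × 4.242 × 210 = 192.4 kN.
Base metal shear (6 mm plate): yield φR_n = 1.0×0.6×345×6×210 = 260.8 kN; rupture φR_n = 0.75×0.6×450×6×210 = 255.2 kN; take 255.2 kN (rupture).
Tension yield (gross): A_g = 80×6 = 480 mm². φR_n = 0.90 × 345 × 480 = 149.0 kN.
Governing: min(192.4, 255.2, 149.0) = 149.0 kN → gross-section yield.

149.0 kN (gross-section yield governs)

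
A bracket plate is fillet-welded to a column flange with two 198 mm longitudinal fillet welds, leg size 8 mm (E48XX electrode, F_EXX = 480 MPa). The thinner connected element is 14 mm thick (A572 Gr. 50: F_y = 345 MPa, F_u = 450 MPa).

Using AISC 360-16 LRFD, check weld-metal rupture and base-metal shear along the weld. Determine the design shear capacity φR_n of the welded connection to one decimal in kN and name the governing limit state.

483.8 kN (weld metal governs)

Weld metal: throat = 0.707×8 = 5.656 mm, L = 2×198 = 396 mm. φR_n = 0.75 × 0.6 × 480 × 5.656 × 396 = 483.8 kN.
Base metal shear (14 mm plate): yield φR_n = 1.0×0.6×345×14×396 = 1147.6 kN; rupture φR_n = 0.75×0.6×450×14×396 = 1122.7 kN; take 1122.7 kN (rupture).
Governing: min(483.8, 1122.7) = 483.8 kN → weld metal.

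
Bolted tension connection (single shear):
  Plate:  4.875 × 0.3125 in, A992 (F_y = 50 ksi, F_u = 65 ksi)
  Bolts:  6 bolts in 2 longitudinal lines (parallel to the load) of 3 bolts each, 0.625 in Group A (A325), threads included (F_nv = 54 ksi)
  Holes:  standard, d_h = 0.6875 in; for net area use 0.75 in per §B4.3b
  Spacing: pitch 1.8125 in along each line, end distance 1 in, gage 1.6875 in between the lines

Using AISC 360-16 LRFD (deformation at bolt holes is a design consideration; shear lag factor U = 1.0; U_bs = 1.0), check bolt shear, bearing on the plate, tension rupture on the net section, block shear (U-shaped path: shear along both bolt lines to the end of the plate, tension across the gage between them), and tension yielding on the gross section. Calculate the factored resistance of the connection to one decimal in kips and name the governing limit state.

51.4 kips (net-section rupture governs)

Bolt shear: A_b = π(0.625)²/4 = 0.3068 in². φR_n = 0.75 × 54 × 0.3068 × 6 × 1 = 74.6 kips.
Bearing (0.3125 in plate, F_u = 65 ksi): end bolts L_c = 1 − 0.6875/2 = 0.65625, R_n = min(1.2×0.65625×0.3125×65, 2.4×0.625×0.3125×65) = 15.996 kips/bolt; interior L_c = 1.8125 − 0.6875 = 1.125, R_n = 27.422 kips/bolt. φR_n = 0.75 × (2×15.996 + 4×27.422) = 106.3 kips.
Tension rupture (net): A_n = (4.875 − 2×0.75)×0.3125 = 1.0547 in² (U = 1.0, A_e = A_n). φR_n = 0.75 × 65 × 1.0547 = 51.4 kips.
Block shear: shear path 2×[1+2×1.8125] = 2×4.625 in, A_gv = 2.8906, A_nv = 2×(4.625 − 2.5×0.75)×0.3125 = 1.7188 in²; tension across gage: (1.6875 − 1×0.75)×0.3125 = 0.29297 in². R_n = min(0.6×65×1.7188, 0.6×50×2.8906) + 1.0×65×0.29297 = min(67.033, 86.718) + 19.043 = 86.076 kips. φR_n = 0.75 × 86.076 = 64.6 kips.
Tension yield (gross): A_g = 4.875×0.3125 = 1.5234 in². φR_n = 0.90 × 50 × 1.5234 = 68.6 kips.
Governing: min(74.6, 106.3, 51.4, 64.6, 68.6) = 51.4 kips → net-section rupture.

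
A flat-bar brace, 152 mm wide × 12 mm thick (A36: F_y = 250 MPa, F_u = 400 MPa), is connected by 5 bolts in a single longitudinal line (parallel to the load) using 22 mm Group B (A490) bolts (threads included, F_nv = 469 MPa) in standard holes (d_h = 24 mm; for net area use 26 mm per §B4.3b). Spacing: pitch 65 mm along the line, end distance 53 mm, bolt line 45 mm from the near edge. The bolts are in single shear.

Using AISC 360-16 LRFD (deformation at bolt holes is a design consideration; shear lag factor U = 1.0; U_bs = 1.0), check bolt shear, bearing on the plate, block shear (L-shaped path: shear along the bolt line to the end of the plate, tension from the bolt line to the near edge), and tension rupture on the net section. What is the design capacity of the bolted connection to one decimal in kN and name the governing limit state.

453.6 kN (net-section rupture governs)

Bolt shear: A_b = π(22)²/4 = 380.13 mm². φR_n = 0.75 × 469 × 380.13 × 5 × 1 = 668.6 kN.
Bearing (12 mm plate, F_u = 400 MPa): end bolts L_c = 53 − 24/2 = 41, R_n = min(1.2×41×12×400, 2.4×22×12×400) = 236.16 kN/bolt; interior L_c = 65 − 24 = 41, R_n = 236.16 kN/bolt. φR_n = 0.75 × (1×236.16 + 4×236.16) = 885.6 kN.
Block shear: shear path 1×[53+4×65] = 1×313 mm, A_gv = 3756, A_nv = 1×(313 − 4.5×26)×12 = 2352 mm²; tension to near edge: (45 − 0.5×26)×12 = 384 mm². R_n = min(0.6×400×2352, 0.6×250×3756) + 1.0×400×384 = min(564.48, 563.4) + 153.6 = 717 kN. φR_n = 0.75 × 717 = 537.8 kN.
Tension rupture (net): A_n = (152 − 1×26)×12 = 1512 mm² (U = 1.0, A_e = A_n). φR_n = 0.75 × 400 × 1512 = 453.6 kN.
Governing: min(668.6, 885.6, 537.8, 453.6) = 453.6 kN → net-section rupture.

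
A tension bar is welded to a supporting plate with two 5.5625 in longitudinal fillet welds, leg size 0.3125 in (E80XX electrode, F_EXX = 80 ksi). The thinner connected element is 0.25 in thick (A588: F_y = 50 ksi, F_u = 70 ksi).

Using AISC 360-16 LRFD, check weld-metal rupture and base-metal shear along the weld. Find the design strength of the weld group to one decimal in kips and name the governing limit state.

Weld metal: throat = 0.707×0.3125 = 0.22094 in, L = 2×5.5625 = 11.125 in. φR_n = 0.75 × 0.6 × 80 × 0.22094 × 11.125 = 88.5 kips.
Base metal shear (0.25 in plate): yield φR_n = 1.0×0.6×50×0.25×11.125 = 83.4 kips; rupture φR_n = 0.75×0.6×70×0.25×11.125 = 87.6 kips; take 83.4 kips (yield).
Governing: min(88.5, 83.4) = 83.4 kips → base-metal shear.

83.4 kips (base-metal shear governs)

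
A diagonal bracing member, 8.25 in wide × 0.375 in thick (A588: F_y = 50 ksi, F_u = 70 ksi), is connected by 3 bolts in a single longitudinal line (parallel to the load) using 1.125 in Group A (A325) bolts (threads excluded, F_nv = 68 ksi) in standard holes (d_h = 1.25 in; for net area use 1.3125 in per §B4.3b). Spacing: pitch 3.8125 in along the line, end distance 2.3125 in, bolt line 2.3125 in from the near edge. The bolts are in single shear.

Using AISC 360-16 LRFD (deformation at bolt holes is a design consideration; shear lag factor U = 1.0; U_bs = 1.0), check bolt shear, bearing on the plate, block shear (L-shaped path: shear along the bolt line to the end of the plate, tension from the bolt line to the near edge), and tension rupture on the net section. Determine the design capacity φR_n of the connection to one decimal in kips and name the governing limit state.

111.2 kips (block shear governs)

Bolt shear: A_b = π(1.125)²/4 = 0.99402 in². φR_n = 0.75 × 68 × 0.99402 × 3 × 1 = 152.1 kips.
Bearing (0.375 in plate, F_u = 70 ksi): end bolts L_c = 2.3125 − 1.25/2 = 1.6875, R_n = min(1.2×1.6875×0.375×70, 2.4×1.125×0.375×70) = 53.156 kips/bolt; interior L_c = 3.8125 − 1.25 = 2.5625, R_n = 70.875 kips/bolt. φR_n = 0.75 × (1×53.156 + 2×70.875) = 146.2 kips.
Block shear: shear path 1×[2.3125+2×3.8125] = 1×9.9375 in, A_gv = 3.7266, A_nv = 1×(9.9375 − 2.5×1.3125)×0.375 = 2.4961 in²; tension to near edge: (2.3125 − 0.5×1.3125)×0.375 = 0.62109 in². R_n = min(0.6×70×2.4961, 0.6×50×3.7266) + 1.0×70×0.62109 = min(104.84, 111.8) + 43.476 = 148.32 kips. φR_n = 0.75 × 148.32 = 111.2 kips.
Tension rupture (net): A_n = (8.25 − 1×1.3125)×0.375 = 2.6016 in² (U = 1.0, A_e = A_n). φR_n = 0.75 × 70 × 2.6016 = 136.6 kips.
Governing: min(152.1, 146.2, 111.2, 136.6) = 111.2 kips → block shear.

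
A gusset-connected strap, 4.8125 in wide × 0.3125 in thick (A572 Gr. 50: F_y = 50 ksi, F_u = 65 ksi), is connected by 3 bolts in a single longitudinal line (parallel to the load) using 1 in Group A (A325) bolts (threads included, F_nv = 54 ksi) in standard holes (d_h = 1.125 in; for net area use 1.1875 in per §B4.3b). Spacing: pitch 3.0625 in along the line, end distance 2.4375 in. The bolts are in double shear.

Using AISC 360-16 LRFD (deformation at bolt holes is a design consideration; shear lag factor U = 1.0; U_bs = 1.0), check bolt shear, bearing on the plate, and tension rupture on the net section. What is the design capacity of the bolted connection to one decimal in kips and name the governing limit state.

55.2 kips (net-section rupture governs)

Bolt shear: A_b = π(1)²/4 = 0.7854 in². φR_n = 0.75 × 54 × 0.7854 × 3 × 2 = 190.9 kips.
Bearing (0.3125 in plate, F_u = 65 ksi): end bolts L_c = 2.4375 − 1.125/2 = 1.875, R_n = min(1.2×1.875×0.3125×65, 2.4×1×0.3125×65) = 45.703 kips/bolt; interior L_c = 3.0625 − 1.125 = 1.9375, R_n = 47.227 kips/bolt. φR_n = 0.75 × (1×45.703 + 2×47.227) = 105.1 kips.
Tension rupture (net): A_n = (4.8125 − 1×1.1875)×0.3125 = 1.1328 in² (U = 1.0, A_e = A_n). φR_n = 0.75 × 65 × 1.1328 = 55.2 kips.
Governing: min(190.9, 105.1, 55.2) = 55.2 kips → net-section rupture.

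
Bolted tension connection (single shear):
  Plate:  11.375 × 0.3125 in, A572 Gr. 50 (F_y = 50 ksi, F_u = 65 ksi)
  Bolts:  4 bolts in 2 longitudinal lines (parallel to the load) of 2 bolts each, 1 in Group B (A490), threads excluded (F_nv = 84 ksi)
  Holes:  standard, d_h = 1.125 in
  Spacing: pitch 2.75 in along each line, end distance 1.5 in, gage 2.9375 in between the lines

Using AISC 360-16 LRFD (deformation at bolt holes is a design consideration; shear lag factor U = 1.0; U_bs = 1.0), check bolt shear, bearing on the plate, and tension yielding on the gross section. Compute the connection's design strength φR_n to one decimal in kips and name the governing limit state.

Bolt shear: A_b = π(1)²/4 = 0.7854 in². φR_n = 0.75 × 84 × 0.7854 × 4 × 1 = 197.9 kips.
Bearing (0.3125 in plate, F_u = 65 ksi): end bolts L_c = 1.5 − 1.125/2 = 0.9375, R_n = min(1.2×0.9375×0.3125×65, 2.4×1×0.3125×65) = 22.852 kips/bolt; interior L_c = 2.75 − 1.125 = 1.625, R_n = 39.609 kips/bolt. φR_n = 0.75 × (2×22.852 + 2×39.609) = 93.7 kips.
Tension yield (gross): A_g = 11.375×0.3125 = 3.5547 in². φR_n = 0.90 × 50 × 3.5547 = 160.0 kips.
Governing: min(197.9, 93.7, 160.0) = 93.7 kips → bearing.

93.7 kips (bearing governs)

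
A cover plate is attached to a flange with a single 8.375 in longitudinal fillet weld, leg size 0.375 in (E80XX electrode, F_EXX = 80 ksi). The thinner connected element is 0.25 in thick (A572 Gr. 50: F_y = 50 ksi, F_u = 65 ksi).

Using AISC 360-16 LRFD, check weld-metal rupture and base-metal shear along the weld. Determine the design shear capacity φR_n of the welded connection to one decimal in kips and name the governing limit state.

61.2 kips (base-metal shear governs)

Weld metal: throat = 0.707×0.375 = 0.26513 in, L = 8.375 in. φR_n = 0.75 × 0.6 × 80 × 0.26513 × 8.375 = 79.9 kips.
Base metal shear (0.25 in plate): yield φR_n = 1.0×0.6×50×0.25×8.375 = 62.8 kips; rupture φR_n = 0.75×0.6×65×0.25×8.375 = 61.2 kips; take 61.2 kips (rupture).
Governing: min(79.9, 61.2) = 61.2 kips → base-metal shear.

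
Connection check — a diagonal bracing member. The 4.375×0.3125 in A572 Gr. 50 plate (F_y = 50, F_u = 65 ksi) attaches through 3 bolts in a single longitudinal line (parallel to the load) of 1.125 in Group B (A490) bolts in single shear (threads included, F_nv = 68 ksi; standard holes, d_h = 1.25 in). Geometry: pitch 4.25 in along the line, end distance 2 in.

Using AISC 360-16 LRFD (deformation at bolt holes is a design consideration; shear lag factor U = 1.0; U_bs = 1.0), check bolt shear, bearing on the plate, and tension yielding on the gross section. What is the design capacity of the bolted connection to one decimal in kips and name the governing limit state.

61.5 kips (gross-section yield governs)

Bolt shear: A_b = π(1.125)²/4 = 0.99402 in². φR_n = 0.75 × 68 × 0.99402 × 3 × 1 = 152.1 kips.
Bearing (0.3125 in plate, F_u = 65 ksi): end bolts L_c = 2 − 1.25/2 = 1.375, R_n = min(1.2×1.375×0.3125×65, 2.4×1.125×0.3125×65) = 33.516 kips/bolt; interior L_c = 4.25 − 1.25 = 3, R_n = 54.844 kips/bolt. φR_n = 0.75 × (1×33.516 + 2×54.844) = 107.4 kips.
Tension yield (gross): A_g = 4.375×0.3125 = 1.3672 in². φR_n = 0.90 × 50 × 1.3672 = 61.5 kips.
Governing: min(152.1, 107.4, 61.5) = 61.5 kips → gross-section yield.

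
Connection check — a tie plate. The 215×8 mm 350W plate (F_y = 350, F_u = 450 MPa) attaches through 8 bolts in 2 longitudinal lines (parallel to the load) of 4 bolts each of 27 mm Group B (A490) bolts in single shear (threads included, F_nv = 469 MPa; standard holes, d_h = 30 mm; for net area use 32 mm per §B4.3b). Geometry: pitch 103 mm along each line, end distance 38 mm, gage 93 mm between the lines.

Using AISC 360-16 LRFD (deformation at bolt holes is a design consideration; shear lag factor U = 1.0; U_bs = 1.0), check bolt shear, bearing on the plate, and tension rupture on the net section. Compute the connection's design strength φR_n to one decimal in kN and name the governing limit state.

Bolt shear: A_b = π(27)²/4 = 572.56 mm². φR_n = 0.75 × 469 × 572.56 × 8 × 1 = 1611.2 kN.
Bearing (8 mm plate, F_u = 450 MPa): end bolts L_c = 38 − 30/2 = 23, R_n = min(1.2×23×8×450, 2.4×27×8×450) = 99.36 kN/bolt; interior L_c = 103 − 30 = 73, R_n = 233.28 kN/bolt. φR_n = 0.75 × (2×99.36 + 6×233.28) = 1198.8 kN.
Tension rupture (net): A_n = (215 − 2×32)×8 = 1208 mm² (U = 1.0, A_e = A_n). φR_n = 0.75 × 450 × 1208 = 407.7 kN.
Governing: min(1611.2, 1198.8, 407.7) = 407.7 kN → net-section rupture.

407.7 kN (net-section rupture governs)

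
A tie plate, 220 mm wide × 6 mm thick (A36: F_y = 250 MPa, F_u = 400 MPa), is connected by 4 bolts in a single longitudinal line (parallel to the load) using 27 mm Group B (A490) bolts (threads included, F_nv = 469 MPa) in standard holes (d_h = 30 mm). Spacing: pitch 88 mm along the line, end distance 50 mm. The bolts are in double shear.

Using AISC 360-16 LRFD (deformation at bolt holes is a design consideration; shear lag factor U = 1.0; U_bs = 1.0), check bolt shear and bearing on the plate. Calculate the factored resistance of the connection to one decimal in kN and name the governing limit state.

Bolt shear: A_b = π(27)²/4 = 572.56 mm². φR_n = 0.75 × 469 × 572.56 × 4 × 2 = 1611.2 kN.
Bearing (6 mm plate, F_u = 400 MPa): end bolts L_c = 50 − 30/2 = 35, R_n = min(1.2×35×6×400, 2.4×27×6×400) = 100.8 kN/bolt; interior L_c = 88 − 30 = 58, R_n = 155.52 kN/bolt. φR_n = 0.75 × (1×100.8 + 3×155.52) = 425.5 kN.
Governing: min(1611.2, 425.5) = 425.5 kN → bearing.

425.5 kN (bearing governs)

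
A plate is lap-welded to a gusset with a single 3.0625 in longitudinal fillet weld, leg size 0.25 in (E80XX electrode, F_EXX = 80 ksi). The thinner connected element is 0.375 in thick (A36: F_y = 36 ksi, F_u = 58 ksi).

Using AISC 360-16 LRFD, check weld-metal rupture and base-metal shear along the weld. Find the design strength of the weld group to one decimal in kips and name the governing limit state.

Weld metal: throat = 0.707×0.25 = 0.17675 in, L = 3.0625 in. φR_n = 0.75 × 0.6 × 80 × 0.17675 × 3.0625 = 19.5 kips.
Base metal shear (0.375 in plate): yield φR_n = 1.0×0.6×36×0.375×3.0625 = 24.8 kips; rupture φR_n = 0.75×0.6×58×0.375×3.0625 = 30.0 kips; take 24.8 kips (yield).
Governing: min(19.5, 24.8) = 19.5 kips → weld metal.

19.5 kips (weld metal governs)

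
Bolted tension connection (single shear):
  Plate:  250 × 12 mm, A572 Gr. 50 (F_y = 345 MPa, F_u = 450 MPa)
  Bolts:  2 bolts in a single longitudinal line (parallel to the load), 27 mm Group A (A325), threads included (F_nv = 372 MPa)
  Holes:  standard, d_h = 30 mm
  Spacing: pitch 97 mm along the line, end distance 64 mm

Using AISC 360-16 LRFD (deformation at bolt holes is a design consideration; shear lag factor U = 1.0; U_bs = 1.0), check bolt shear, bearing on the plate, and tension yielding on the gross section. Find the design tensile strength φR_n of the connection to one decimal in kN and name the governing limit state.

319.5 kN (bolt shear governs)

Bolt shear: A_b = π(27)²/4 = 572.56 mm². φR_n = 0.75 × 372 × 572.56 × 2 × 1 = 319.5 kN.
Bearing (12 mm plate, F_u = 450 MPa): end bolts L_c = 64 − 30/2 = 49, R_n = min(1.2×49×12×450, 2.4×27×12×450) = 317.52 kN/bolt; interior L_c = 97 − 30 = 67, R_n = 349.92 kN/bolt. φR_n = 0.75 × (1×317.52 + 1×349.92) = 500.6 kN.
Tension yield (gross): A_g = 250×12 = 3000 mm². φR_n = 0.90 × 345 × 3000 = 931.5 kN.
Governing: min(319.5, 500.6, 931.5) = 319.5 kN → bolt shear.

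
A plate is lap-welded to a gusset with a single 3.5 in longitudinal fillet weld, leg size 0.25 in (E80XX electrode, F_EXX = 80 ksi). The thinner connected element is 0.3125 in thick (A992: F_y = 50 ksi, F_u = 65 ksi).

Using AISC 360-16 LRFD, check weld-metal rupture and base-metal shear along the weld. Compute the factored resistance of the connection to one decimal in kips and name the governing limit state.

Weld metal: throat = 0.707×0.25 = 0.17675 in, L = 3.5 in. φR_n = 0.75 × 0.6 × 80 × 0.17675 × 3.5 = 22.3 kips.
Base metal shear (0.3125 in plate): yield φR_n = 1.0×0.6×50×0.3125×3.5 = 32.8 kips; rupture φR_n = 0.75×0.6×65×0.3125×3.5 = 32.0 kips; take 32.0 kips (rupture).
Governing: min(22.3, 32.0) = 22.3 kips → weld metal.

22.3 kips (weld metal governs)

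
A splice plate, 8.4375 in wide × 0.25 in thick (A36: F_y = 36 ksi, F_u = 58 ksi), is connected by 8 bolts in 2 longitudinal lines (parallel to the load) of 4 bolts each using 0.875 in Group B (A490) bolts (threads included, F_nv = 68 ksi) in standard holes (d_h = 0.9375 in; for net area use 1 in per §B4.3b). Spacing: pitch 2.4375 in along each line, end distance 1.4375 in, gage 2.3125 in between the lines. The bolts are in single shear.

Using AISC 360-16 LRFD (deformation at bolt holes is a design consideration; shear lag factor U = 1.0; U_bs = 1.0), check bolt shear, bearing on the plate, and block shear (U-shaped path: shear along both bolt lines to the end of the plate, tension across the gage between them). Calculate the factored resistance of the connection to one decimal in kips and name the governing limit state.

82.8 kips (block shear governs)

Bolt shear: A_b = π(0.875)²/4 = 0.60132 in². φR_n = 0.75 × 68 × 0.60132 × 8 × 1 = 245.3 kips.
Bearing (0.25 in plate, F_u = 58 ksi): end bolts L_c = 1.4375 − 0.9375/2 = 0.96875, R_n = min(1.2×0.96875×0.25×58, 2.4×0.875×0.25×58) = 16.856 kips/bolt; interior L_c = 2.4375 − 0.9375 = 1.5, R_n = 26.1 kips/bolt. φR_n = 0.75 × (2×16.856 + 6×26.1) = 142.7 kips.
Block shear: shear path 2×[1.4375+3×2.4375] = 2×8.75 in, A_gv = 4.375, A_nv = 2×(8.75 − 3.5×1)×0.25 = 2.625 in²; tension across gage: (2.3125 − 1×1)×0.25 = 0.32813 in². R_n = min(0.6×58×2.625, 0.6×36×4.375) + 1.0×58×0.32813 = min(91.35, 94.5) + 19.032 = 110.38 kips. φR_n = 0.75 × 110.38 = 82.8 kips.
Governing: min(245.3, 142.7, 82.8) = 82.8 kips → block shear.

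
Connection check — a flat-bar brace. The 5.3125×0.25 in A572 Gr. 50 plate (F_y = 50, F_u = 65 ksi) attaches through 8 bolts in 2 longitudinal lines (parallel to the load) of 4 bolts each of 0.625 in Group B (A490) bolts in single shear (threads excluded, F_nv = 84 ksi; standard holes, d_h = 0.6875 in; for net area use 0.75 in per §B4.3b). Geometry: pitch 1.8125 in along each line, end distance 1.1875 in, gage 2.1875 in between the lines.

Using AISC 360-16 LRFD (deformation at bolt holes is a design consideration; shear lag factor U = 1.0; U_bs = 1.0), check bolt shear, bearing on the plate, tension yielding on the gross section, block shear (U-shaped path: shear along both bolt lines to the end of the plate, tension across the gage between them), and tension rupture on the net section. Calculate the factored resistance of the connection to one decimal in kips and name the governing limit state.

Bolt shear: A_b = π(0.625)²/4 = 0.3068 in². φR_n = 0.75 × 84 × 0.3068 × 8 × 1 = 154.6 kips.
Bearing (0.25 in plate, F_u = 65 ksi): end bolts L_c = 1.1875 − 0.6875/2 = 0.84375, R_n = min(1.2×0.84375×0.25×65, 2.4×0.625×0.25×65) = 16.453 kips/bolt; interior L_c = 1.8125 − 0.6875 = 1.125, R_n = 21.938 kips/bolt. φR_n = 0.75 × (2×16.453 + 6×21.938) = 123.4 kips.
Tension yield (gross): A_g = 5.3125×0.25 = 1.3281 in². φR_n = 0.90 × 50 × 1.3281 = 59.8 kips.
Block shear: shear path 2×[1.1875+3×1.8125] = 2×6.625 in, A_gv = 3.3125, A_nv = 2×(6.625 − 3.5×0.75)×0.25 = 2 in²; tension across gage: (2.1875 − 1×0.75)×0.25 = 0.35938 in². R_n = min(0.6×65×2, 0.6×50×3.3125) + 1.0×65×0.35938 = min(78, 99.375) + 23.36 = 101.36 kips. φR_n = 0.75 × 101.36 = 76.0 kips.
Tension rupture (net): A_n = (5.3125 − 2×0.75)×0.25 = 0.95313 in² (U = 1.0, A_e = A_n). φR_n = 0.75 × 65 × 0.95313 = 46.5 kips.
Governing: min(154.6, 123.4, 59.8, 76.0, 46.5) = 46.5 kips → net-section rupture.

46.5 kips (net-section rupture governs)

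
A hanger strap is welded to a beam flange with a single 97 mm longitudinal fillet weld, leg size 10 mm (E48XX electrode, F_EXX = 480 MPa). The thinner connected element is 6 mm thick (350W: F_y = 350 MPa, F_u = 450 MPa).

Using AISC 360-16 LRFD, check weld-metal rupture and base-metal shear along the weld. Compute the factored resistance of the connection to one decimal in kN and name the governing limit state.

117.9 kN (base-metal shear governs)

Weld metal: throat = 0.707×10 = 7.07 mm, L = 97 mm. φR_n = 0.75 × 0.6 × 480 × 7.07 × 97 = 148.1 kN.
Base metal shear (6 mm plate): yield φR_n = 1.0×0.6×350×6×97 = 122.2 kN; rupture φR_n = 0.75×0.6×450×6×97 = 117.9 kN; take 117.9 kN (rupture).
Governing: min(148.1, 117.9) = 117.9 kN → base-metal shear.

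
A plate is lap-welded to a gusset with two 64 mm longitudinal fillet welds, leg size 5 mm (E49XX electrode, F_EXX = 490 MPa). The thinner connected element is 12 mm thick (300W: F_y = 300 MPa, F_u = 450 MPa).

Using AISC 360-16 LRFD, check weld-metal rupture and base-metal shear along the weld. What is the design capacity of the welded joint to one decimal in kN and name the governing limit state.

Weld metal: throat = 0.707×5 = 3.535 mm, L = 2×64 = 128 mm. φR_n = 0.75 × 0.6 × 490 × 3.535 × 128 = 99.8 kN.
Base metal shear (12 mm plate): yield φR_n = 1.0×0.6×300×12×128 = 276.5 kN; rupture φR_n = 0.75×0.6×450×12×128 = 311.0 kN; take 276.5 kN (yield).
Governing: min(99.8, 276.5) = 99.8 kN → weld metal.

99.8 kN (weld metal governs)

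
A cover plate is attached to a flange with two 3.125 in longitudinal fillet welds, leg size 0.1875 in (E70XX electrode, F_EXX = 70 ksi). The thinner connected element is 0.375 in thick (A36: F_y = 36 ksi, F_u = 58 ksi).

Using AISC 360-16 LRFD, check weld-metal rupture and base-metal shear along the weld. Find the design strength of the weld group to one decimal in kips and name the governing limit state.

Weld metal: throat = 0.707×0.1875 = 0.13256 in, L = 2×3.125 = 6.25 in. φR_n = 0.75 × 0.6 × 70 × 0.13256 × 6.25 = 26.1 kips.
Base metal shear (0.375 in plate): yield φR_n = 1.0×0.6×36×0.375×6.25 = 50.6 kips; rupture φR_n = 0.75×0.6×58×0.375×6.25 = 61.2 kips; take 50.6 kips (yield).
Governing: min(26.1, 50.6) = 26.1 kips → weld metal.

26.1 kips (weld metal governs)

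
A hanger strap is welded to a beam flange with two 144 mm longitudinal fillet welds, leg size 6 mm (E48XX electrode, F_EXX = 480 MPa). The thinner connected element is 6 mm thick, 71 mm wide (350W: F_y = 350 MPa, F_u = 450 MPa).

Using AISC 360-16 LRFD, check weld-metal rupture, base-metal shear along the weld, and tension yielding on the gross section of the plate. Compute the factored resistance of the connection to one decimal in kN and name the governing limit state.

Weld metal: throat = 0.707×6 = 4.242 mm, L = 2×144 = 288 mm. φR_n = 0.75 × 0.6 × 480 × 4.242 × 288 = 263.9 kN.
Base metal shear (6 mm plate): yield φR_n = 1.0×0.6×350×6×288 = 362.9 kN; rupture φR_n = 0.75×0.6×450×6×288 = 349.9 kN; take 349.9 kN (rupture).
Tension yield (gross): A_g = 71×6 = 426 mm². φR_n = 0.90 × 350 × 426 = 134.2 kN.
Governing: min(263.9, 349.9, 134.2) = 134.2 kN → gross-section yield.

134.2 kN (gross-section yield governs)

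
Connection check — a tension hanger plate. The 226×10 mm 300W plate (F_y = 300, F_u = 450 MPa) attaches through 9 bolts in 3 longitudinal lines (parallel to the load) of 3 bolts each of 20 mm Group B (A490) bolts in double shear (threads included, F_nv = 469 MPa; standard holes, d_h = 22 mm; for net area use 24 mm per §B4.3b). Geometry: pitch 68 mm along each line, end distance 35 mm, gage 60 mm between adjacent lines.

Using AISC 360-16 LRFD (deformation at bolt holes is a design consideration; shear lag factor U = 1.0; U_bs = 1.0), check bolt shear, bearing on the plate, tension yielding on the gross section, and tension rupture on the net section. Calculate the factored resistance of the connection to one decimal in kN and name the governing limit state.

Bolt shear: A_b = π(20)²/4 = 314.16 mm². φR_n = 0.75 × 469 × 314.16 × 9 × 2 = 1989.1 kN.
Bearing (10 mm plate, F_u = 450 MPa): end bolts L_c = 35 − 22/2 = 24, R_n = min(1.2×24×10×450, 2.4×20×10×450) = 129.6 kN/bolt; interior L_c = 68 − 22 = 46, R_n = 216 kN/bolt. φR_n = 0.75 × (3×129.6 + 6×216) = 1263.6 kN.
Tension yield (gross): A_g = 226×10 = 2260 mm². φR_n = 0.90 × 300 × 2260 = 610.2 kN.
Tension rupture (net): A_n = (226 − 3×24)×10 = 1540 mm² (U = 1.0, A_e = A_n). φR_n = 0.75 × 450 × 1540 = 519.8 kN.
Governing: min(1989.1, 1263.6, 610.2, 519.8) = 519.8 kN → net-section rupture.

519.8 kN (net-section rupture governs)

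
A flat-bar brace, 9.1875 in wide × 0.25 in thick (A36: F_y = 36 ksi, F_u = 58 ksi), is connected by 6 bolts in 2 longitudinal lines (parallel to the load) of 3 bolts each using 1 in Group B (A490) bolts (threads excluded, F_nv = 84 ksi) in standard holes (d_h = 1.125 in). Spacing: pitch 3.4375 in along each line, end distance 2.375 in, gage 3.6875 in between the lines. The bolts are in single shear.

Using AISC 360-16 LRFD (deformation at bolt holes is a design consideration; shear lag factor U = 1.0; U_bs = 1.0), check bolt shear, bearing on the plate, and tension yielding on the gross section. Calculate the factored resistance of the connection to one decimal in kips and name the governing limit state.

74.4 kips (gross-section yield governs)

Bolt shear: A_b = π(1)²/4 = 0.7854 in². φR_n = 0.75 × 84 × 0.7854 × 6 × 1 = 296.9 kips.
Bearing (0.25 in plate, F_u = 58 ksi): end bolts L_c = 2.375 − 1.125/2 = 1.8125, R_n = min(1.2×1.8125×0.25×58, 2.4×1×0.25×58) = 31.538 kips/bolt; interior L_c = 3.4375 − 1.125 = 2.3125, R_n = 34.8 kips/bolt. φR_n = 0.75 × (2×31.538 + 4×34.8) = 151.7 kips.
Tension yield (gross): A_g = 9.1875×0.25 = 2.2969 in². φR_n = 0.90 × 36 × 2.2969 = 74.4 kips.
Governing: min(296.9, 151.7, 74.4) = 74.4 kips → gross-section yield.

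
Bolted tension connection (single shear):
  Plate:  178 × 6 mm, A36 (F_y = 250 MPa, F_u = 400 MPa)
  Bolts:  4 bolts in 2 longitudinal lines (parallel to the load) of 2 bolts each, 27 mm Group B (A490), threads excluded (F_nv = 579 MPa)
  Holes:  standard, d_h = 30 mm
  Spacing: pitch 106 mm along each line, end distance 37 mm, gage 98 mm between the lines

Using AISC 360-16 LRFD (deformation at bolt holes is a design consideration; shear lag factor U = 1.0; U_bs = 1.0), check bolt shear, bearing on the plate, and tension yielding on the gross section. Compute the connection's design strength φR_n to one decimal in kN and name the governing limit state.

Bolt shear: A_b = π(27)²/4 = 572.56 mm². φR_n = 0.75 × 579 × 572.56 × 4 × 1 = 994.5 kN.
Bearing (6 mm plate, F_u = 400 MPa): end bolts L_c = 37 − 30/2 = 22, R_n = min(1.2×22×6×400, 2.4×27×6×400) = 63.36 kN/bolt; interior L_c = 106 − 30 = 76, R_n = 155.52 kN/bolt. φR_n = 0.75 × (2×63.36 + 2×155.52) = 328.3 kN.
Tension yield (gross): A_g = 178×6 = 1068 mm². φR_n = 0.90 × 250 × 1068 = 240.3 kN.
Governing: min(994.5, 328.3, 240.3) = 240.3 kN → gross-section yield.

240.3 kN (gross-section yield governs)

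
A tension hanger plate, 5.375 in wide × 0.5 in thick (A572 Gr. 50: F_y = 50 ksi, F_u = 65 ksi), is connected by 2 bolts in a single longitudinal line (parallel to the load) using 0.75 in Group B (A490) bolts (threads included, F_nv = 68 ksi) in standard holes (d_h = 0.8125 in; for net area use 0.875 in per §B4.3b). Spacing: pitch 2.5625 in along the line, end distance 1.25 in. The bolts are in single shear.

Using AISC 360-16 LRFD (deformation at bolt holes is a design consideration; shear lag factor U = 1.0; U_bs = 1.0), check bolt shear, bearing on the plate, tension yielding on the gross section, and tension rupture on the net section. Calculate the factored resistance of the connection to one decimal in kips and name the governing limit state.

Bolt shear: A_b = π(0.75)²/4 = 0.44179 in². φR_n = 0.75 × 68 × 0.44179 × 2 × 1 = 45.1 kips.
Bearing (0.5 in plate, F_u = 65 ksi): end bolts L_c = 1.25 − 0.8125/2 = 0.84375, R_n = min(1.2×0.84375×0.5×65, 2.4×0.75×0.5×65) = 32.906 kips/bolt; interior L_c = 2.5625 − 0.8125 = 1.75, R_n = 58.5 kips/bolt. φR_n = 0.75 × (1×32.906 + 1×58.5) = 68.6 kips.
Tension yield (gross): A_g = 5.375×0.5 = 2.6875 in². φR_n = 0.90 × 50 × 2.6875 = 120.9 kips.
Tension rupture (net): A_n = (5.375 − 1×0.875)×0.5 = 2.25 in² (U = 1.0, A_e = A_n). φR_n = 0.75 × 65 × 2.25 = 109.7 kips.
Governing: min(45.1, 68.6, 120.9, 109.7) = 45.1 kips → bolt shear.

45.1 kips (bolt shear governs)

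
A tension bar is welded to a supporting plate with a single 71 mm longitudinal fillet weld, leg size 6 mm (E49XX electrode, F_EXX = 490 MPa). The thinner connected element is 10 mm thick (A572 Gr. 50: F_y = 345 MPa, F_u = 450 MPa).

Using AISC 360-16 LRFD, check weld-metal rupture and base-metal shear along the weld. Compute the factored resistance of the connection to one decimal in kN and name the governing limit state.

66.4 kN (weld metal governs)

Weld metal: throat = 0.707×6 = 4.242 mm, L = 71 mm. φR_n = 0.75 × 0.6 × 490 × 4.242 × 71 = 66.4 kN.
Base metal shear (10 mm plate): yield φR_n = 1.0×0.6×345×10×71 = 147.0 kN; rupture φR_n = 0.75×0.6×450×10×71 = 143.8 kN; take 143.8 kN (rupture).
Governing: min(66.4, 143.8) = 66.4 kN → weld metal.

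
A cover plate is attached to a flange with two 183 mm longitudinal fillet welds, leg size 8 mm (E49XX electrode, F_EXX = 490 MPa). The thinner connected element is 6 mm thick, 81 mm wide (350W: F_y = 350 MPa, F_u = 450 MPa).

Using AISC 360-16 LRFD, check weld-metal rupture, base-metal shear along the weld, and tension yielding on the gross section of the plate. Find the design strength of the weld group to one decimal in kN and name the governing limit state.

153.1 kN (gross-section yield governs)

Weld metal: throat = 0.707×8 = 5.656 mm, L = 2×183 = 366 mm. φR_n = 0.75 × 0.6 × 490 × 5.656 × 366 = 456.5 kN.
Base metal shear (6 mm plate): yield φR_n = 1.0×0.6×350×6×366 = 461.2 kN; rupture φR_n = 0.75×0.6×450×6×366 = 444.7 kN; take 444.7 kN (rupture).
Tension yield (gross): A_g = 81×6 = 486 mm². φR_n = 0.90 × 350 × 486 = 153.1 kN.
Governing: min(456.5, 444.7, 153.1) = 153.1 kN → gross-section yield.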